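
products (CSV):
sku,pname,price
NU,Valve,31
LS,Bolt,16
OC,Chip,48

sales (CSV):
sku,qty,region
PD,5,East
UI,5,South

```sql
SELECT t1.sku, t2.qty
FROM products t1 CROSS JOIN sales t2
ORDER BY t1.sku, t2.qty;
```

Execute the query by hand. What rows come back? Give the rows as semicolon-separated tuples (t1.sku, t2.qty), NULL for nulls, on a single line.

CROSS JOIN pairs every row of `products` with every row of `sales`: 3 × 2 = 6 rows.

(LS, 5); (LS, 5); (NU, 5); (NU, 5); (OC, 5); (OC, 5)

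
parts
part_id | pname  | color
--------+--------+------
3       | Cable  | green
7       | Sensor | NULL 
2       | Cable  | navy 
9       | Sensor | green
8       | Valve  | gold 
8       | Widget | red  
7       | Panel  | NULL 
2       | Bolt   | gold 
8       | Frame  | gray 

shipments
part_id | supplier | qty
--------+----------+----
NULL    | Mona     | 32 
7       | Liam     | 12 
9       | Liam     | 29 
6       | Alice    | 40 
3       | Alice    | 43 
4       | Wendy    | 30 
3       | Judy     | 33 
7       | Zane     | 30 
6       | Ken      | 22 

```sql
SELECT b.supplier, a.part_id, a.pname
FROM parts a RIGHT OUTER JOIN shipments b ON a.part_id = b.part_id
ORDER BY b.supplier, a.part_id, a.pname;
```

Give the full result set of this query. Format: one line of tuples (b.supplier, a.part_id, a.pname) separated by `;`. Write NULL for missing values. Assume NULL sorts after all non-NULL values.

RIGHT JOIN keeps every row from `shipments`; unmatched rows get NULL for `parts`'s columns.
Matching on a.part_id = b.part_id. A NULL in a compared column never satisfies the condition.
- a[0] part_id=3 → 2 match(es) in b → 2 row(s).
- a[1] part_id=7 → 2 match(es) in b → 2 row(s).
- a[2] part_id=2 → no match.
- a[3] part_id=9 → 1 match(es) in b → 1 row(s).
- a[4] part_id=8 → no match.
- a[5] part_id=8 → no match.
- a[6] part_id=7 → 2 match(es) in b → 2 row(s).
- a[7] part_id=2 → no match.
- a[8] part_id=8 → no match.
- plus 4 unmatched b row(s), each kept with NULL a columns.

(Alice, 3, Cable); (Alice, NULL, NULL); (Judy, 3, Cable); (Ken, NULL, NULL); (Liam, 7, Panel); (Liam, 7, Sensor); (Liam, 9, Sensor); (Mona, NULL, NULL); (Wendy, NULL, NULL); (Zane, 7, Panel); (Zane, 7, Sensor)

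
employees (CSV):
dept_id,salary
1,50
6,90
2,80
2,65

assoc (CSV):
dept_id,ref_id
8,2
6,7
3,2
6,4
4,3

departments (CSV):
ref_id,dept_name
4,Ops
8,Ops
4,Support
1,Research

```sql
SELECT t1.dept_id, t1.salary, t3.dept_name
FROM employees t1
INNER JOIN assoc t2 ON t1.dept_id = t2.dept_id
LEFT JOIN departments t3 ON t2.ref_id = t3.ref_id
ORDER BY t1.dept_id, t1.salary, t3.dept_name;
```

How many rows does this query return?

3

Step 1 — t1 INNER JOIN t2 on dept_id → 2 row(s).
Then LEFT JOIN `departments t3` on ref_id: each of those 2 rows is kept; rows whose t2.ref_id has no match in t3 get NULL for t3's columns.
Result: 3 row(s).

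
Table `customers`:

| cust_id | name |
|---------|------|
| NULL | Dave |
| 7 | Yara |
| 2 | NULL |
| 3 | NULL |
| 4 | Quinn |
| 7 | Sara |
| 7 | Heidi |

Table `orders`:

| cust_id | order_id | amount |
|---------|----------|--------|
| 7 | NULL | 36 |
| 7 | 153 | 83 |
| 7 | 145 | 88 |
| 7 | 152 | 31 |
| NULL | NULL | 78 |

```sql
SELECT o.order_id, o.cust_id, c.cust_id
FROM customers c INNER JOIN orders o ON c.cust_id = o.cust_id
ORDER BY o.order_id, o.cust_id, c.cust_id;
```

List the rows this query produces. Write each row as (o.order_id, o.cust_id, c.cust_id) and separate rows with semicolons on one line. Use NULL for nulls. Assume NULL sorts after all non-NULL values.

(145, 7, 7); (145, 7, 7); (145, 7, 7); (152, 7, 7); (152, 7, 7); (152, 7, 7); (153, 7, 7); (153, 7, 7); (153, 7, 7); (NULL, 7, 7); (NULL, 7, 7); (NULL, 7, 7)

INNER JOIN keeps only pairs where the ON condition holds.
Matching on c.cust_id = o.cust_id. A NULL in a compared column never satisfies the condition.
- cust_id=NULL: no matching o row, dropped.
- cust_id=7: 4 matching o row(s), so 4 row(s) emitted.
- cust_id=2: no matching o row, dropped.
- cust_id=3: no matching o row, dropped.
- cust_id=4: no matching o row, dropped.
- cust_id=7: 4 matching o row(s), so 4 row(s) emitted.
- cust_id=7: 4 matching o row(s), so 4 row(s) emitted.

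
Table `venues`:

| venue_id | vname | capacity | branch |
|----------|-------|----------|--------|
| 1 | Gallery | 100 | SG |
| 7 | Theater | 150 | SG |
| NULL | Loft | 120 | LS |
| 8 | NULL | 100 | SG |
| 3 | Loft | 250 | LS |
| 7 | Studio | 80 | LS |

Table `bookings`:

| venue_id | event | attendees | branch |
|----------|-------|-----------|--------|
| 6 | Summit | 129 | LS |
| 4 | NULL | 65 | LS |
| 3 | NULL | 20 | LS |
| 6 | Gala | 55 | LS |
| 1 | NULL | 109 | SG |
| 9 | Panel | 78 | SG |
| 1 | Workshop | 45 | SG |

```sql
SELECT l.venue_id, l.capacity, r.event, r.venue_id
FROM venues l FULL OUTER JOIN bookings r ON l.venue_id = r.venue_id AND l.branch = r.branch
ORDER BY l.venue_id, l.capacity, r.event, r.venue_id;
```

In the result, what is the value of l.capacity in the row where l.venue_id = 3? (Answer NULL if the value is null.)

250

FULL OUTER JOIN keeps every row from both sides; unmatched rows get NULL for the other side's columns.
Matching on l.venue_id = r.venue_id AND l.branch = r.branch. A NULL in a compared column never satisfies the condition.
Matched pairs: 3; unmatched l rows kept: 4; unmatched r rows kept: 4.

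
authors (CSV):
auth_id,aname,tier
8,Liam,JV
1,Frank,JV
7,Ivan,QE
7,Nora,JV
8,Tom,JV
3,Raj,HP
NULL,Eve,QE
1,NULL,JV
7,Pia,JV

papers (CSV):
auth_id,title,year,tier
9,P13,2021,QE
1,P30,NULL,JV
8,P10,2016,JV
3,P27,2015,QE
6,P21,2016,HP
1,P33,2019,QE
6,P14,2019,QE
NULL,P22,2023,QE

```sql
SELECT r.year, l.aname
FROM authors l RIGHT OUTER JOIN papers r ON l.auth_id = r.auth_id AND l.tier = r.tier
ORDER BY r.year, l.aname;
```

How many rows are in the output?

10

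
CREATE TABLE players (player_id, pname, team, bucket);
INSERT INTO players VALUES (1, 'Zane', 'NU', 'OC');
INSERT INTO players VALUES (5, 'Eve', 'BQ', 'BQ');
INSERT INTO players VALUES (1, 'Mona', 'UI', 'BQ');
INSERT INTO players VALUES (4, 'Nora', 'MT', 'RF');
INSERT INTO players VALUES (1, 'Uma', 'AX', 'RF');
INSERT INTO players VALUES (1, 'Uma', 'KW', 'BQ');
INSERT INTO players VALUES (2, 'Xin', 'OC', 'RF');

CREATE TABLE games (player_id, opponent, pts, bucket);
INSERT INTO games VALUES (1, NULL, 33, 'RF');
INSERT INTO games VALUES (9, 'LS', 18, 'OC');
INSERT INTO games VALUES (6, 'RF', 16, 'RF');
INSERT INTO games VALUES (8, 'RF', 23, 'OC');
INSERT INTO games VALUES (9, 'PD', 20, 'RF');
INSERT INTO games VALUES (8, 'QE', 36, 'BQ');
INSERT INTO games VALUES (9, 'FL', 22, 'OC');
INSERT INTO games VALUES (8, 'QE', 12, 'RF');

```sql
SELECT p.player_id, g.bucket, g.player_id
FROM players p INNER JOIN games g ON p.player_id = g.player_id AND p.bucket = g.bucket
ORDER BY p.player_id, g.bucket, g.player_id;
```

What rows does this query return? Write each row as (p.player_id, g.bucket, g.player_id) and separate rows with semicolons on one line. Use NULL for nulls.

(1, RF, 1)

INNER JOIN keeps only pairs where the ON condition holds.
Matching on p.player_id = g.player_id AND p.bucket = g.bucket.
- p (player_id=1, bucket=OC) has no partner → excluded.
- p (player_id=5, bucket=BQ) has no partner → excluded.
- p (player_id=1, bucket=BQ) has no partner → excluded.
- p (player_id=4, bucket=RF) has no partner → excluded.
- p (player_id=1, bucket=RF) pairs with 1 row(s) of g.
- p (player_id=1, bucket=BQ) has no partner → excluded.
- p (player_id=2, bucket=RF) has no partner → excluded.
After projecting and ordering:
p.player_id | g.bucket | g.player_id
1 | RF | 1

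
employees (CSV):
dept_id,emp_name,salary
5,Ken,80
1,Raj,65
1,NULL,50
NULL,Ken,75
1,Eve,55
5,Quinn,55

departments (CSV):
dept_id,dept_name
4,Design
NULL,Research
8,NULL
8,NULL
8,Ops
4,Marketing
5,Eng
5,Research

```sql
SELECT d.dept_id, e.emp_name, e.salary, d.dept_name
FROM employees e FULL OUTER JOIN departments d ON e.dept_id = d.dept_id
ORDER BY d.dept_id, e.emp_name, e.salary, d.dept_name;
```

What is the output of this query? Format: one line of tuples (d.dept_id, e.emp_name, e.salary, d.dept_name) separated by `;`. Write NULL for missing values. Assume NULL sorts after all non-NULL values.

(4, NULL, NULL, Design); (4, NULL, NULL, Marketing); (5, Ken, 80, Eng); (5, Ken, 80, Research); (5, Quinn, 55, Eng); (5, Quinn, 55, Research); (8, NULL, NULL, Ops); (8, NULL, NULL, NULL); (8, NULL, NULL, NULL); (NULL, Eve, 55, NULL); (NULL, Ken, 75, NULL); (NULL, Raj, 65, NULL); (NULL, NULL, 50, NULL); (NULL, NULL, NULL, Research)

FULL OUTER JOIN keeps every row from both sides; unmatched rows get NULL for the other side's columns.
Matching on e.dept_id = d.dept_id. A NULL in a compared column never satisfies the condition.
Matched pairs: 4; unmatched e rows kept: 4; unmatched d rows kept: 6.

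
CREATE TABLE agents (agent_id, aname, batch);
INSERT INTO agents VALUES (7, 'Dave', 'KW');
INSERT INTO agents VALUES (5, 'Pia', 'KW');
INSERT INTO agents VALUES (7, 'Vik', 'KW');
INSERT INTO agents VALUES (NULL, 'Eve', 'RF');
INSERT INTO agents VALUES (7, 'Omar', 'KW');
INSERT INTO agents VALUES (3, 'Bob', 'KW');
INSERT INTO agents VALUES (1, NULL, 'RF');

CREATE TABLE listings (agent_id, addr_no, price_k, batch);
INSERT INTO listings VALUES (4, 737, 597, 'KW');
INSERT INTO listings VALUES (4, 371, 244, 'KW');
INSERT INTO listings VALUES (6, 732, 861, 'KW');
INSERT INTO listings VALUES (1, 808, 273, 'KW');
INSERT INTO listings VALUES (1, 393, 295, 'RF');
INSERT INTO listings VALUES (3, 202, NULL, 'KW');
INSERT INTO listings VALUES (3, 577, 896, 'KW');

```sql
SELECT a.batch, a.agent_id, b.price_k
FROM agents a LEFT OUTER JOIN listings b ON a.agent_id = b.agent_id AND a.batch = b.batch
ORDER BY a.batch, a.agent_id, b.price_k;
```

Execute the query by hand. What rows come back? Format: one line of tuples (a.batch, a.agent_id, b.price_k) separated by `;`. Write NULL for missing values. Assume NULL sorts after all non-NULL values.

(KW, 3, 896); (KW, 3, NULL); (KW, 5, NULL); (KW, 7, NULL); (KW, 7, NULL); (KW, 7, NULL); (RF, 1, 295); (RF, NULL, NULL)

LEFT JOIN keeps every row from `agents`; unmatched rows get NULL for `listings`'s columns.
Matching on a.agent_id = b.agent_id AND a.batch = b.batch. A NULL in a compared column never satisfies the condition.
Matched pairs: 3; unmatched a rows kept: 5.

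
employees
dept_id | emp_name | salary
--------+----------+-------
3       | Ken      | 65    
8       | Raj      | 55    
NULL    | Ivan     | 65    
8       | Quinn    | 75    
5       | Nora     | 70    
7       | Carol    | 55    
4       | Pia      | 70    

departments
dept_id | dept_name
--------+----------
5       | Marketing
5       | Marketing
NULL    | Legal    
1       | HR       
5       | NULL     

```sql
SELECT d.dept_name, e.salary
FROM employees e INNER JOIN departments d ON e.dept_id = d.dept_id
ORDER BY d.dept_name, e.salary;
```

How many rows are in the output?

3

INNER JOIN keeps only pairs where the ON condition holds.
Matching on e.dept_id = d.dept_id. A NULL in a compared column never satisfies the condition.
Matched pairs: 3.
Total: 3 rows.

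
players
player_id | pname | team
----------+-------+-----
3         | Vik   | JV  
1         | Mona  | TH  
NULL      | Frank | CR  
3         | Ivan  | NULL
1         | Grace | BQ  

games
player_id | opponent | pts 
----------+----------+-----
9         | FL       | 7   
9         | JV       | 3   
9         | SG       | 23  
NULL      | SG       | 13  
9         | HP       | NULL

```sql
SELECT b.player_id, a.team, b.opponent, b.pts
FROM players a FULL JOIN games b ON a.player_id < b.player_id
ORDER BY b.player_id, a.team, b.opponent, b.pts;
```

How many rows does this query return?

FULL OUTER JOIN keeps every row from both sides; unmatched rows get NULL for the other side's columns.
Matching on a.player_id < b.player_id. A NULL in a compared column never satisfies the condition.
- player_id=3: 4 matching b row(s), so 4 row(s) emitted.
- player_id=1: 4 matching b row(s), so 4 row(s) emitted.
- player_id=NULL: no b row matches, row kept with b columns NULL.
- player_id=3: 4 matching b row(s), so 4 row(s) emitted.
- player_id=1: 4 matching b row(s), so 4 row(s) emitted.
- plus 1 unmatched b row(s), each kept with NULL a columns.
Total: 16 matched + 2 padded = 18 rows.

18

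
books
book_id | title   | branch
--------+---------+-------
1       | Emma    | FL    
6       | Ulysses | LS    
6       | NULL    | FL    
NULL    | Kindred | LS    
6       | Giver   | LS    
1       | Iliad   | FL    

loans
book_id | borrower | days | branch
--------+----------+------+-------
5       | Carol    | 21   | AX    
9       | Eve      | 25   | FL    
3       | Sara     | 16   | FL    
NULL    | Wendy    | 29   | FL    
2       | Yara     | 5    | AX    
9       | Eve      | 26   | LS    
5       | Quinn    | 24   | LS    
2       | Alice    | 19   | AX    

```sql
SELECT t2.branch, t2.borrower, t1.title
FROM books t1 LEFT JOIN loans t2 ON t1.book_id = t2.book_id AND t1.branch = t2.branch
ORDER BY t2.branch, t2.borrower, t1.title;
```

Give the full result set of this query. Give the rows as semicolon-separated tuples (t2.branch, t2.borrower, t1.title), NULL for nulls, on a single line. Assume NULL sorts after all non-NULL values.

(NULL, NULL, Emma); (NULL, NULL, Giver); (NULL, NULL, Iliad); (NULL, NULL, Kindred); (NULL, NULL, Ulysses); (NULL, NULL, NULL)

LEFT JOIN keeps every row from `books`; unmatched rows get NULL for `loans`'s columns.
Matching on t1.book_id = t2.book_id AND t1.branch = t2.branch. A NULL in a compared column never satisfies the condition.
Matched pairs: 0; unmatched t1 rows kept: 6.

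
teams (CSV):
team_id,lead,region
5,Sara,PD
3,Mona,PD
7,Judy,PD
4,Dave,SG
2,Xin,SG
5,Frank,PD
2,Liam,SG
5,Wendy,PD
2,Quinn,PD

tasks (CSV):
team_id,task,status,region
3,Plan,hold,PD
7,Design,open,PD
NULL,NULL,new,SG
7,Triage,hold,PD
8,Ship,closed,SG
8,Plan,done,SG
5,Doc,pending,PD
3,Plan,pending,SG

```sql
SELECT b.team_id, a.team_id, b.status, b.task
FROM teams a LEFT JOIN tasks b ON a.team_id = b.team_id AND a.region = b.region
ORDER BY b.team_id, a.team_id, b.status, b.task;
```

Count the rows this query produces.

LEFT JOIN keeps every row from `teams`; unmatched rows get NULL for `tasks`'s columns.
Matching on a.team_id = b.team_id AND a.region = b.region. A NULL in a compared column never satisfies the condition.
Matched pairs: 6; unmatched a rows kept: 4.
Total: 6 matched + 4 padded = 10 rows.

10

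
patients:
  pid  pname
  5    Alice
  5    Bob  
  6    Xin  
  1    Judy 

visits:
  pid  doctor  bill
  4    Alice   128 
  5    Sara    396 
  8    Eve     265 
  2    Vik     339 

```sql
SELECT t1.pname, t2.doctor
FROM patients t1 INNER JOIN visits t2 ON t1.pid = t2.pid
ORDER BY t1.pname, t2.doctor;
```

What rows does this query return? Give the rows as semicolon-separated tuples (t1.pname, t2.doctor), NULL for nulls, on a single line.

(Alice, Sara); (Bob, Sara)

INNER JOIN keeps only pairs where the ON condition holds.
Matching on t1.pid = t2.pid.
Matched pairs: 2.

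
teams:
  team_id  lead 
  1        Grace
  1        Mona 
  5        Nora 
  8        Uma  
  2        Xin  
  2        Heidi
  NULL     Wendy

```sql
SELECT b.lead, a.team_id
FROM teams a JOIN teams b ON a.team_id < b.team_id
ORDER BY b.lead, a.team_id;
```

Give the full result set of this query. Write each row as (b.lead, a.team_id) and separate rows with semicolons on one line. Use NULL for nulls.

INNER JOIN keeps only pairs where the ON condition holds.
Matching on a.team_id < b.team_id. A NULL in a compared column never satisfies the condition.
Matched pairs: 13.

(Heidi, 1); (Heidi, 1); (Nora, 1); (Nora, 1); (Nora, 2); (Nora, 2); (Uma, 1); (Uma, 1); (Uma, 2); (Uma, 2); (Uma, 5); (Xin, 1); (Xin, 1)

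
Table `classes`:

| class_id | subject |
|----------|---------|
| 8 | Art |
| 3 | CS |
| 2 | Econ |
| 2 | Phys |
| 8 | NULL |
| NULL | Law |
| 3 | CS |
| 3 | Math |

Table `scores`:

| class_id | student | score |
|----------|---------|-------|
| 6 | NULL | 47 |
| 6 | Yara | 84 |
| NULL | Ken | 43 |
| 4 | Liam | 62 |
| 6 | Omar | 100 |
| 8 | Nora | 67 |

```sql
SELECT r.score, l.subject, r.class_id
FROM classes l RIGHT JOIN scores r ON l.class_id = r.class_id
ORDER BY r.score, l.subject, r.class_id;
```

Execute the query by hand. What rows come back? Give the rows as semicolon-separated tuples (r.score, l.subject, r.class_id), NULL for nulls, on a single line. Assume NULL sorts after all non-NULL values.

(43, NULL, NULL); (47, NULL, 6); (62, NULL, 4); (67, Art, 8); (67, NULL, 8); (84, NULL, 6); (100, NULL, 6)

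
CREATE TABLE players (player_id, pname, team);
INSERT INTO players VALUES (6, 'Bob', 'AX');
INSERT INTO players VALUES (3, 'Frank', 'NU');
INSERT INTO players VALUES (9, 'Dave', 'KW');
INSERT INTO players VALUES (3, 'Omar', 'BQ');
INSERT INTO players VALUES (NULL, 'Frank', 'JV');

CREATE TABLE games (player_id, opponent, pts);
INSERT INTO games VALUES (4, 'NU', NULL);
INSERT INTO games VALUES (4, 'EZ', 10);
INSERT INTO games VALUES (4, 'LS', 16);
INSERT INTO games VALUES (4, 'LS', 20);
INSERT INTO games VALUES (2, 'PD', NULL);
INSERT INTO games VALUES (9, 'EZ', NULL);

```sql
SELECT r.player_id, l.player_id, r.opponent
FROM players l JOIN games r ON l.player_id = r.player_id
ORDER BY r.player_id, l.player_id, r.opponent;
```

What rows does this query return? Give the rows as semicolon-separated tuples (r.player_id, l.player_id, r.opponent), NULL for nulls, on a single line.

INNER JOIN keeps only pairs where the ON condition holds.
Matching on l.player_id = r.player_id. A NULL in a compared column never satisfies the condition.
Matched pairs: 1.

(9, 9, EZ)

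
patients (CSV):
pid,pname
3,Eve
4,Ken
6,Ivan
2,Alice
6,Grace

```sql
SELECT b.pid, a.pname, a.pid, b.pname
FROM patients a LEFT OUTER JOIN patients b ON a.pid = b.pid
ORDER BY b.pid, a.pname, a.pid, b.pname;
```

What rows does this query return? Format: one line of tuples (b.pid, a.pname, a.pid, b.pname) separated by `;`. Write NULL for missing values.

LEFT JOIN keeps every row from `patients a`; unmatched rows get NULL for `patients b`'s columns.
Matching on a.pid = b.pid.
Matched pairs: 7; unmatched a rows kept: 0.

(2, Alice, 2, Alice); (3, Eve, 3, Eve); (4, Ken, 4, Ken); (6, Grace, 6, Grace); (6, Grace, 6, Ivan); (6, Ivan, 6, Grace); (6, Ivan, 6, Ivan)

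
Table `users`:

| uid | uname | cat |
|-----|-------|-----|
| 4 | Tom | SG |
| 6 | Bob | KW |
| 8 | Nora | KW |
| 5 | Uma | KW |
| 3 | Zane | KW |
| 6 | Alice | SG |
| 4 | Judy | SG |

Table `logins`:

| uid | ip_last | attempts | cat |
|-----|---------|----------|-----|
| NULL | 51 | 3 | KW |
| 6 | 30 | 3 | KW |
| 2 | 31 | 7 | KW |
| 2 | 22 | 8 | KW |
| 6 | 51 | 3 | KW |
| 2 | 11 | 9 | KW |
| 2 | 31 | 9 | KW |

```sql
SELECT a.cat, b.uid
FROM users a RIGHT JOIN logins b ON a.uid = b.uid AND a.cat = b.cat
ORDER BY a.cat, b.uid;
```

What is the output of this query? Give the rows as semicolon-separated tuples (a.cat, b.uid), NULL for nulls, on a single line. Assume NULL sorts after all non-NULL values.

(KW, 6); (KW, 6); (NULL, 2); (NULL, 2); (NULL, 2); (NULL, 2); (NULL, NULL)

RIGHT JOIN keeps every row from `logins`; unmatched rows get NULL for `users`'s columns.
Matching on a.uid = b.uid AND a.cat = b.cat. A NULL in a compared column never satisfies the condition.
Matched pairs: 2; unmatched b rows kept: 5.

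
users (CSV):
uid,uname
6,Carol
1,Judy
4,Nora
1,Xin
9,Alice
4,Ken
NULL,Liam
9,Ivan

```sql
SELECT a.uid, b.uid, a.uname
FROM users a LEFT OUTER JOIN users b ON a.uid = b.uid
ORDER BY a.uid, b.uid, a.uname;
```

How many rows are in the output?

LEFT JOIN keeps every row from `users a`; unmatched rows get NULL for `users b`'s columns.
Matching on a.uid = b.uid. A NULL in a compared column never satisfies the condition.
- a[0] uid=6 → 1 match(es) in b → 1 row(s).
- a[1] uid=1 → 2 match(es) in b → 2 row(s).
- a[2] uid=4 → 2 match(es) in b → 2 row(s).
- a[3] uid=1 → 2 match(es) in b → 2 row(s).
- a[4] uid=9 → 2 match(es) in b → 2 row(s).
- a[5] uid=4 → 2 match(es) in b → 2 row(s).
- a[6] uid=NULL → no match; kept with NULLs on the b side.
- a[7] uid=9 → 2 match(es) in b → 2 row(s).
Total: 13 matched + 1 padded = 14 rows.

14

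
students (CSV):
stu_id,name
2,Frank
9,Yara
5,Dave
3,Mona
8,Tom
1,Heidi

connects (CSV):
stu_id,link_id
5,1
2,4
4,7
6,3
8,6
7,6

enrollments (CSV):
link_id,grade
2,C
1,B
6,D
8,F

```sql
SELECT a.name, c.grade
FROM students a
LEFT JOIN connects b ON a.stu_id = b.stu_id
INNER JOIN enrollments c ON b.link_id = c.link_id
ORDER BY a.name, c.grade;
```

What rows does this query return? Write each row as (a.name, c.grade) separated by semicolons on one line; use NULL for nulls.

(Dave, B); (Tom, D)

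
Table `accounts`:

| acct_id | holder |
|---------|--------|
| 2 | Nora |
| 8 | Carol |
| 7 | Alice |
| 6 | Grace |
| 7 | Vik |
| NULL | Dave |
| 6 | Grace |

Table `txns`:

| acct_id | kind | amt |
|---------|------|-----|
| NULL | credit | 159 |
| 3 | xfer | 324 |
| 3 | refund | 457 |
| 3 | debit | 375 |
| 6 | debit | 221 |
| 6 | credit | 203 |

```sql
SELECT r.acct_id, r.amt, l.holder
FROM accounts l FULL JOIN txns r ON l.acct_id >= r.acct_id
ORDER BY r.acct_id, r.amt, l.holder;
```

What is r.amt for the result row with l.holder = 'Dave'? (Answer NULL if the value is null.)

FULL OUTER JOIN keeps every row from both sides; unmatched rows get NULL for the other side's columns.
Matching on l.acct_id >= r.acct_id. A NULL in a compared column never satisfies the condition.
- l row (acct_id=2): no match → kept, r columns NULL.
- l row (acct_id=8): matches 5 r row(s) → 5 output row(s).
- l row (acct_id=7): matches 5 r row(s) → 5 output row(s).
- l row (acct_id=6): matches 5 r row(s) → 5 output row(s).
- l row (acct_id=7): matches 5 r row(s) → 5 output row(s).
- l row (acct_id=NULL): no match → kept, r columns NULL.
- l row (acct_id=6): matches 5 r row(s) → 5 output row(s).
- plus 1 unmatched r row(s), each kept with NULL l columns.

NULL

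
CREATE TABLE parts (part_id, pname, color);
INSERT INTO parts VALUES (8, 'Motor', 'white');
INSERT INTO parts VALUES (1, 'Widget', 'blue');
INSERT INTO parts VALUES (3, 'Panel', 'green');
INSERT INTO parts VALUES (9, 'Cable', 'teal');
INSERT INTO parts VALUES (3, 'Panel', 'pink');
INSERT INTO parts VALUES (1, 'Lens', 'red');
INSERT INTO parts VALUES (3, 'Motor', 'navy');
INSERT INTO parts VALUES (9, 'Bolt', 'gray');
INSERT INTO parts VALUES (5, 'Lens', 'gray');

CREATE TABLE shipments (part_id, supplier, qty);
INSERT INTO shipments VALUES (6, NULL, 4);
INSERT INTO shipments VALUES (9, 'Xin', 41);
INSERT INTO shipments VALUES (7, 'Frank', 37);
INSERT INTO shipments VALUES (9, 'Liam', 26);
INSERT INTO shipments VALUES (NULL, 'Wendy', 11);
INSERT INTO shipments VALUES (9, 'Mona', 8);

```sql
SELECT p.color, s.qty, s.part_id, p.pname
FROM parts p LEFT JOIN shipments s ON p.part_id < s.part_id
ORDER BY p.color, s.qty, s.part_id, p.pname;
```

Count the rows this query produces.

35

LEFT JOIN keeps every row from `parts`; unmatched rows get NULL for `shipments`'s columns.
Matching on p.part_id < s.part_id. A NULL in a compared column never satisfies the condition.
- p[0] part_id=8 → 3 match(es) in s → 3 row(s).
- p[1] part_id=1 → 5 match(es) in s → 5 row(s).
- p[2] part_id=3 → 5 match(es) in s → 5 row(s).
- p[3] part_id=9 → no match; kept with NULLs on the s side.
- p[4] part_id=3 → 5 match(es) in s → 5 row(s).
- p[5] part_id=1 → 5 match(es) in s → 5 row(s).
- p[6] part_id=3 → 5 match(es) in s → 5 row(s).
- p[7] part_id=9 → no match; kept with NULLs on the s side.
- p[8] part_id=5 → 5 match(es) in s → 5 row(s).
Total: 33 matched + 2 padded = 35 rows.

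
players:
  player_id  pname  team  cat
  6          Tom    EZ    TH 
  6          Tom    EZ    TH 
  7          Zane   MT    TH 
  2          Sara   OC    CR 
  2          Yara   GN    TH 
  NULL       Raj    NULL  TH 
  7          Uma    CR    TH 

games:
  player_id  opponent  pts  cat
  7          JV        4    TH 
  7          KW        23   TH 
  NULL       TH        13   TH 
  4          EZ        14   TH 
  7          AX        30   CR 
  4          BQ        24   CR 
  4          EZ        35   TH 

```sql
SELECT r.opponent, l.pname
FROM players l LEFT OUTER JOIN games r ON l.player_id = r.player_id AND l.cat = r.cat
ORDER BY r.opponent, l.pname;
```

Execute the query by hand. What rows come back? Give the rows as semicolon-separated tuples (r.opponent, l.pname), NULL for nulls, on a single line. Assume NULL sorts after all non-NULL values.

LEFT JOIN keeps every row from `players`; unmatched rows get NULL for `games`'s columns.
Matching on l.player_id = r.player_id AND l.cat = r.cat. A NULL in a compared column never satisfies the condition.
- player_id=6, cat=TH: no r row matches, row kept with r columns NULL.
- player_id=6, cat=TH: no r row matches, row kept with r columns NULL.
- player_id=7, cat=TH: 2 matching r row(s), so 2 row(s) emitted.
- player_id=2, cat=CR: no r row matches, row kept with r columns NULL.
- player_id=2, cat=TH: no r row matches, row kept with r columns NULL.
- player_id=NULL, cat=TH: no r row matches, row kept with r columns NULL.
- player_id=7, cat=TH: 2 matching r row(s), so 2 row(s) emitted.
After projecting and ordering:
r.opponent | l.pname
JV | Uma
JV | Zane
KW | Uma
KW | Zane
NULL | Raj
NULL | Sara
NULL | Tom
NULL | Tom
NULL | Yara

(JV, Uma); (JV, Zane); (KW, Uma); (KW, Zane); (NULL, Raj); (NULL, Sara); (NULL, Tom); (NULL, Tom); (NULL, Yara)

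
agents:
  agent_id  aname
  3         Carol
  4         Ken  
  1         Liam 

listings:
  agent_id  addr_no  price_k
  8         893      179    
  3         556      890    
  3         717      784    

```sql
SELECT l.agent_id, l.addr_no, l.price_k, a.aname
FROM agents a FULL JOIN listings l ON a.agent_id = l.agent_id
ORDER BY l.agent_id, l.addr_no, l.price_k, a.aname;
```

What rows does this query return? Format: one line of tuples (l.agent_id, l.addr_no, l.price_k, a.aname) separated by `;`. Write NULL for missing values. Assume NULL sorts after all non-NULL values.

FULL OUTER JOIN keeps every row from both sides; unmatched rows get NULL for the other side's columns.
Matching on a.agent_id = l.agent_id.
Matched pairs: 2; unmatched a rows kept: 2; unmatched l rows kept: 1.

(3, 556, 890, Carol); (3, 717, 784, Carol); (8, 893, 179, NULL); (NULL, NULL, NULL, Ken); (NULL, NULL, NULL, Liam)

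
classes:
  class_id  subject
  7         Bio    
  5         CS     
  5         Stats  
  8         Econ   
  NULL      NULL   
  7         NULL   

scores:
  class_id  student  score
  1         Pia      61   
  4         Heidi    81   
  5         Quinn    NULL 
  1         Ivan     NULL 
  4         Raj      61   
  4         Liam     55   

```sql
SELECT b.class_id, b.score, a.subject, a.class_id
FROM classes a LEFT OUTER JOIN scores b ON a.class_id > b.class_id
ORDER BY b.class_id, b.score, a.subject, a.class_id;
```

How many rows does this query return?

LEFT JOIN keeps every row from `classes`; unmatched rows get NULL for `scores`'s columns.
Matching on a.class_id > b.class_id. A NULL in a compared column never satisfies the condition.
- a row (class_id=7): matches 6 b row(s) → 6 output row(s).
- a row (class_id=5): matches 5 b row(s) → 5 output row(s).
- a row (class_id=5): matches 5 b row(s) → 5 output row(s).
- a row (class_id=8): matches 6 b row(s) → 6 output row(s).
- a row (class_id=NULL): no match → kept, b columns NULL.
- a row (class_id=7): matches 6 b row(s) → 6 output row(s).
Total: 28 matched + 1 padded = 29 rows.

29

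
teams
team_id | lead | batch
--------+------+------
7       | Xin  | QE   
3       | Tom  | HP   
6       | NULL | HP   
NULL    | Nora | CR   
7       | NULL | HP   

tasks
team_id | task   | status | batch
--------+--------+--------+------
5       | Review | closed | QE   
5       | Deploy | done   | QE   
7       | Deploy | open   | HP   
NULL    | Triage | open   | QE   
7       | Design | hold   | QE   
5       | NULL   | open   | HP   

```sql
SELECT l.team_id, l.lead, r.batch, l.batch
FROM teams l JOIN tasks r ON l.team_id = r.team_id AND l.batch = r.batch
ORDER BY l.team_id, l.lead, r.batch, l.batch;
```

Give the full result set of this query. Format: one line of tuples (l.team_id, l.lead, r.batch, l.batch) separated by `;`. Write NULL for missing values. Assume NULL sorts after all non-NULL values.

(7, Xin, QE, QE); (7, NULL, HP, HP)

INNER JOIN keeps only pairs where the ON condition holds.
Matching on l.team_id = r.team_id AND l.batch = r.batch. A NULL in a compared column never satisfies the condition.
Matched pairs: 2.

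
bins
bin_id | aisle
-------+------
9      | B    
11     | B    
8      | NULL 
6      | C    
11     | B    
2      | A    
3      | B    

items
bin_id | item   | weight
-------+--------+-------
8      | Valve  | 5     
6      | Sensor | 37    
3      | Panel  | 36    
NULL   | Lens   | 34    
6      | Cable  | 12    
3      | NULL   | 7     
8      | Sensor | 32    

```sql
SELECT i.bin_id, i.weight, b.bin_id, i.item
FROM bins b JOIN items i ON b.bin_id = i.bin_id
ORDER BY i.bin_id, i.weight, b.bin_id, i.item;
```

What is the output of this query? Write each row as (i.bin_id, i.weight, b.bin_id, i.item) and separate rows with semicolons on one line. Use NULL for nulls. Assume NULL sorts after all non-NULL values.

(3, 7, 3, NULL); (3, 36, 3, Panel); (6, 12, 6, Cable); (6, 37, 6, Sensor); (8, 5, 8, Valve); (8, 32, 8, Sensor)

INNER JOIN keeps only pairs where the ON condition holds.
Matching on b.bin_id = i.bin_id. A NULL in a compared column never satisfies the condition.
- b (bin_id=9) has no partner → excluded.
- b (bin_id=11) has no partner → excluded.
- b (bin_id=8) pairs with 2 row(s) of i.
- b (bin_id=6) pairs with 2 row(s) of i.
- b (bin_id=11) has no partner → excluded.
- b (bin_id=2) has no partner → excluded.
- b (bin_id=3) pairs with 2 row(s) of i.
After projecting and ordering:
i.bin_id | i.weight | b.bin_id | i.item
3 | 7 | 3 | NULL
3 | 36 | 3 | Panel
6 | 12 | 6 | Cable
6 | 37 | 6 | Sensor
8 | 5 | 8 | Valve
8 | 32 | 8 | Sensor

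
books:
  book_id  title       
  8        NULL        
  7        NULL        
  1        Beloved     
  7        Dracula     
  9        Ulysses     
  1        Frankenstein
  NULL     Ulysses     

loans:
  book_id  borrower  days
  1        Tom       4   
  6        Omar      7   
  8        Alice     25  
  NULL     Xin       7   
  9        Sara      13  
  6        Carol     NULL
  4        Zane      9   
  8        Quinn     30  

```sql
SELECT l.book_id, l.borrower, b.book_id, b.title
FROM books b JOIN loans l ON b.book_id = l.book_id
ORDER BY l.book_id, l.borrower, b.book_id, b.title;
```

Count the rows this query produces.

5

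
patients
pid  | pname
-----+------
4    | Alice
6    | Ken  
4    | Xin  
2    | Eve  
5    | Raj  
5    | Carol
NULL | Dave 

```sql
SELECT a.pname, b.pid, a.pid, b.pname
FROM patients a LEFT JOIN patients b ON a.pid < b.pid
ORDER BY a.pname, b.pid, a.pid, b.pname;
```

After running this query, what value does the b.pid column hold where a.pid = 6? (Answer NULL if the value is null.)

LEFT JOIN keeps every row from `patients a`; unmatched rows get NULL for `patients b`'s columns.
Matching on a.pid < b.pid. A NULL in a compared column never satisfies the condition.
Matched pairs: 13; unmatched a rows kept: 2.

NULL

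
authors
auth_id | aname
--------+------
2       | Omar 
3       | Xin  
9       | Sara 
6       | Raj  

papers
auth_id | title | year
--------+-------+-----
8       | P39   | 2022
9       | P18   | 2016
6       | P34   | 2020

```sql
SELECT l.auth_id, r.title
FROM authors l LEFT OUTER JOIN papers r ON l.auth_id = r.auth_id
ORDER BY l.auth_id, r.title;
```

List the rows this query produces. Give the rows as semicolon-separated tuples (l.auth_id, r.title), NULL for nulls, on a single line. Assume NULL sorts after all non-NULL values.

LEFT JOIN keeps every row from `authors`; unmatched rows get NULL for `papers`'s columns.
Matching on l.auth_id = r.auth_id.
Matched pairs: 2; unmatched l rows kept: 2.

(2, NULL); (3, NULL); (6, P34); (9, P18)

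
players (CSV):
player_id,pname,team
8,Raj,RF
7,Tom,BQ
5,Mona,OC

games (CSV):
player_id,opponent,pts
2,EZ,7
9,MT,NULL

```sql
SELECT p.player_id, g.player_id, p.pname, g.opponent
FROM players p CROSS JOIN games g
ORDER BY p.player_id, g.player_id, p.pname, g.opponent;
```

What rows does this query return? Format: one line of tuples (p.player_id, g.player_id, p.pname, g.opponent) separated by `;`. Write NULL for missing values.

(5, 2, Mona, EZ); (5, 9, Mona, MT); (7, 2, Tom, EZ); (7, 9, Tom, MT); (8, 2, Raj, EZ); (8, 9, Raj, MT)

CROSS JOIN pairs every row of `players` with every row of `games`: 3 × 2 = 6 rows.
After projecting and ordering:
p.player_id | g.player_id | p.pname | g.opponent
5 | 2 | Mona | EZ
5 | 9 | Mona | MT
7 | 2 | Tom | EZ
7 | 9 | Tom | MT
8 | 2 | Raj | EZ
8 | 9 | Raj | MT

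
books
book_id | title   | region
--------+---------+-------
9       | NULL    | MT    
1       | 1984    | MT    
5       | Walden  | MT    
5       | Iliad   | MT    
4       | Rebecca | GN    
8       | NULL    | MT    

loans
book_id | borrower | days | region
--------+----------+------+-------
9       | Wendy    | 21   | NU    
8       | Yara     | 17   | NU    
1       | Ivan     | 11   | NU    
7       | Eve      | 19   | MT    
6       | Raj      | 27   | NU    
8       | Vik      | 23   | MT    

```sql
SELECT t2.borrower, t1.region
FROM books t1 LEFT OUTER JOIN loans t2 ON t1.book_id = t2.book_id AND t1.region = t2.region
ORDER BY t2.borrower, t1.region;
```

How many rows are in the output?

6

LEFT JOIN keeps every row from `books`; unmatched rows get NULL for `loans`'s columns.
Matching on t1.book_id = t2.book_id AND t1.region = t2.region.
Matched pairs: 1; unmatched t1 rows kept: 5.
Total: 1 matched + 5 padded = 6 rows.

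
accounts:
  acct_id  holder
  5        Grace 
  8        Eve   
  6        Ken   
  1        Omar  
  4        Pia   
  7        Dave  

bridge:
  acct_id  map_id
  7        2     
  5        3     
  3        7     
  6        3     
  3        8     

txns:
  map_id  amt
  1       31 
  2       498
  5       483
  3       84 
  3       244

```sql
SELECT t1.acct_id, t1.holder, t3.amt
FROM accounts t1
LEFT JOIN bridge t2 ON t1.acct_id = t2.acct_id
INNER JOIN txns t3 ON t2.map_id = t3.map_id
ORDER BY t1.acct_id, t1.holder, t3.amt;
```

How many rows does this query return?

5

Step 1 — t1 LEFT JOIN t2 on acct_id → 6 row(s).
Then INNER JOIN `txns t3` on map_id: keep only rows whose t2.map_id appears in t3.
Result: 5 row(s).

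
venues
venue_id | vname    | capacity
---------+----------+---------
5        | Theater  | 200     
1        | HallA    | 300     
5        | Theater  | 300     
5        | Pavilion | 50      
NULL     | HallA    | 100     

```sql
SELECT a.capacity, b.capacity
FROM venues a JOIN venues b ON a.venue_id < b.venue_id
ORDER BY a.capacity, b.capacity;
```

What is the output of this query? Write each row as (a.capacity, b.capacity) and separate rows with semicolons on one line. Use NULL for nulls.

(300, 50); (300, 200); (300, 300)

INNER JOIN keeps only pairs where the ON condition holds.
Matching on a.venue_id < b.venue_id. A NULL in a compared column never satisfies the condition.
- venue_id=5: no matching b row, dropped.
- venue_id=1: 3 matching b row(s), so 3 row(s) emitted.
- venue_id=5: no matching b row, dropped.
- venue_id=5: no matching b row, dropped.
- venue_id=NULL: no matching b row, dropped.
After projecting and ordering:
a.capacity | b.capacity
300 | 50
300 | 200
300 | 300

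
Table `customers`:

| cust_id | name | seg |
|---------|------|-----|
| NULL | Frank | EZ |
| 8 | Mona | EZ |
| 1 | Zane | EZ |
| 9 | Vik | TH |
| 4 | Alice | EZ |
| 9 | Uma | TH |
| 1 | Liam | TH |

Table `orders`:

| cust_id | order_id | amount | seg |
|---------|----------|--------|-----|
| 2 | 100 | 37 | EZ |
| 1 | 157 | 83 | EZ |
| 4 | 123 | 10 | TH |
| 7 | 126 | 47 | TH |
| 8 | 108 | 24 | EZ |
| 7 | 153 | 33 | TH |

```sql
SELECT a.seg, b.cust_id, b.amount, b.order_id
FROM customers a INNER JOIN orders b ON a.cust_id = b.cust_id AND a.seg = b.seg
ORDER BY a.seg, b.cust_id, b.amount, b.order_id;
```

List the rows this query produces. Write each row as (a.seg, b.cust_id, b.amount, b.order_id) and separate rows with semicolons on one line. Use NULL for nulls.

INNER JOIN keeps only pairs where the ON condition holds.
Matching on a.cust_id = b.cust_id AND a.seg = b.seg. A NULL in a compared column never satisfies the condition.
- a (cust_id=NULL, seg=EZ) has no partner → excluded.
- a (cust_id=8, seg=EZ) pairs with 1 row(s) of b.
- a (cust_id=1, seg=EZ) pairs with 1 row(s) of b.
- a (cust_id=9, seg=TH) has no partner → excluded.
- a (cust_id=4, seg=EZ) has no partner → excluded.
- a (cust_id=9, seg=TH) has no partner → excluded.
- a (cust_id=1, seg=TH) has no partner → excluded.
After projecting and ordering:
a.seg | b.cust_id | b.amount | b.order_id
EZ | 1 | 83 | 157
EZ | 8 | 24 | 108

(EZ, 1, 83, 157); (EZ, 8, 24, 108)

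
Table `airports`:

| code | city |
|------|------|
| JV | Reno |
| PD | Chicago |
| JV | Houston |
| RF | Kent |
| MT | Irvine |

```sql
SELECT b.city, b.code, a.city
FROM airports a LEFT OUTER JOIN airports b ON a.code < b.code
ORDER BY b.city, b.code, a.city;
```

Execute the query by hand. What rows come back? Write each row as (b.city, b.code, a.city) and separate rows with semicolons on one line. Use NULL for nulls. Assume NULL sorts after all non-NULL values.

LEFT JOIN keeps every row from `airports a`; unmatched rows get NULL for `airports b`'s columns.
Matching on a.code < b.code.
Matched pairs: 9; unmatched a rows kept: 1.

(Chicago, PD, Houston); (Chicago, PD, Irvine); (Chicago, PD, Reno); (Irvine, MT, Houston); (Irvine, MT, Reno); (Kent, RF, Chicago); (Kent, RF, Houston); (Kent, RF, Irvine); (Kent, RF, Reno); (NULL, NULL, Kent)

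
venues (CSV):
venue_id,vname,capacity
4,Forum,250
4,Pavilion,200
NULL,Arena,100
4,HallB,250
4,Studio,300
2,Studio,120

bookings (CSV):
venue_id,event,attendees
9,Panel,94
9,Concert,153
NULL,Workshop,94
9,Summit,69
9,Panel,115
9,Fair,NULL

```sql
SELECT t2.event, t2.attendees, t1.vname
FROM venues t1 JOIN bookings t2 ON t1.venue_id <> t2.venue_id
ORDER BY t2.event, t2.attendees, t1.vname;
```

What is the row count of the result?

25

INNER JOIN keeps only pairs where the ON condition holds.
Matching on t1.venue_id <> t2.venue_id. A NULL in a compared column never satisfies the condition.
- venue_id=4: 5 matching t2 row(s), so 5 row(s) emitted.
- venue_id=4: 5 matching t2 row(s), so 5 row(s) emitted.
- venue_id=NULL: no matching t2 row, dropped.
- venue_id=4: 5 matching t2 row(s), so 5 row(s) emitted.
- venue_id=4: 5 matching t2 row(s), so 5 row(s) emitted.
- venue_id=2: 5 matching t2 row(s), so 5 row(s) emitted.
Total: 25 rows.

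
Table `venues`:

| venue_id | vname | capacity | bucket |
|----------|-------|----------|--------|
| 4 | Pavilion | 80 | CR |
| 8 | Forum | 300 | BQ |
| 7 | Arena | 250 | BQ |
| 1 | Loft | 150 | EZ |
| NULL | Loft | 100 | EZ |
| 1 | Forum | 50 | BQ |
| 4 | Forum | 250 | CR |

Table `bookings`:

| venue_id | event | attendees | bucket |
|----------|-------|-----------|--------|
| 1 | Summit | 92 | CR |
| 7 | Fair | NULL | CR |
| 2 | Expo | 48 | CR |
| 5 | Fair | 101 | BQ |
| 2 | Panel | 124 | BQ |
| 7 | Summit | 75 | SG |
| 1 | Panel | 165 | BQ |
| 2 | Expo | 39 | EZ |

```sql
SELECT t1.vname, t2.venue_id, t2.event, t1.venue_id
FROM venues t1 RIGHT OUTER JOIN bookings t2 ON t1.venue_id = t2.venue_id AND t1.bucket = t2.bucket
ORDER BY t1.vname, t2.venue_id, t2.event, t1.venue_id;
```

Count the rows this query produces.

8

RIGHT JOIN keeps every row from `bookings`; unmatched rows get NULL for `venues`'s columns.
Matching on t1.venue_id = t2.venue_id AND t1.bucket = t2.bucket. A NULL in a compared column never satisfies the condition.
Matched pairs: 1; unmatched t2 rows kept: 7.
Total: 1 matched + 7 padded = 8 rows.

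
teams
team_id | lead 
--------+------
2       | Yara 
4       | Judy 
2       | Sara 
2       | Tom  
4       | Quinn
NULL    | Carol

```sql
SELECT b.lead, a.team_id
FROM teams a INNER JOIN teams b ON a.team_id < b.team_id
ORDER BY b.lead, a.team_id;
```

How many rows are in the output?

6

INNER JOIN keeps only pairs where the ON condition holds.
Matching on a.team_id < b.team_id. A NULL in a compared column never satisfies the condition.
- team_id=2: 2 matching b row(s), so 2 row(s) emitted.
- team_id=4: no matching b row, dropped.
- team_id=2: 2 matching b row(s), so 2 row(s) emitted.
- team_id=2: 2 matching b row(s), so 2 row(s) emitted.
- team_id=4: no matching b row, dropped.
- team_id=NULL: no matching b row, dropped.
Total: 6 rows.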